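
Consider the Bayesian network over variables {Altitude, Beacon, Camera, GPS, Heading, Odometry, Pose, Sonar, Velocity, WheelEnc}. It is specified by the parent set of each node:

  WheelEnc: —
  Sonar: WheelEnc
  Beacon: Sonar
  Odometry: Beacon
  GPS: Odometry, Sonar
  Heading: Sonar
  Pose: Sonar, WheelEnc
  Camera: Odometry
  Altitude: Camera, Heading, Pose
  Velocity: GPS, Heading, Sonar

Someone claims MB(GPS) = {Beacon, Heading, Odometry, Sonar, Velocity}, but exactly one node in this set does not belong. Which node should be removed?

By definition, MB(GPS) is built from GPS's parents, GPS's children, and the co-parents of GPS.
Pa(GPS) = {Odometry, Sonar}.
Children of GPS: Velocity.
Other parents of GPS's children:
  Velocity's other parents are Heading, Sonar.
MB(GPS) = {Heading, Odometry, Sonar, Velocity}.
Beacon is neither a parent, child, nor co-parent of GPS, so it does not belong.

Beacon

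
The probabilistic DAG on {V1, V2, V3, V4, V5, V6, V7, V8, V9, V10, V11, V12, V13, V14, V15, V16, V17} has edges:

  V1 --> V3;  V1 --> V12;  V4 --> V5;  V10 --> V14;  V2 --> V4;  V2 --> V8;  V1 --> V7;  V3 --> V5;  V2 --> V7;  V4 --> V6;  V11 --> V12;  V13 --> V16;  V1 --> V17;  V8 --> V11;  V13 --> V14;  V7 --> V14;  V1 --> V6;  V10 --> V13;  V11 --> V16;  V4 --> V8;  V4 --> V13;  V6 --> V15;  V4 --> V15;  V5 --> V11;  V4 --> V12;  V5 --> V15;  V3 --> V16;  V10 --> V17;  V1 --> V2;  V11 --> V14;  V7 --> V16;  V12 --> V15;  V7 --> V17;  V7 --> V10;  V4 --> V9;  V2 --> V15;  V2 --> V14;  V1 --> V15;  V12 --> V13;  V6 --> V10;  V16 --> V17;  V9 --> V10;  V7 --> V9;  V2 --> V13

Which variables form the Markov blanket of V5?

A node's Markov blanket = Pa ∪ Ch ∪ (parents of Ch other than the node itself).
V5 has parents V3, V4.
V5 has children V11, V15.
For each child, the remaining parents (spouses of V5):
  parents(V11) \ {V5} = {V8}.
  parents(V15) \ {V5} = {V1, V2, V4, V6, V12}.
Union: {V3, V4} ∪ {V11, V15} ∪ {V1, V2, V4, V6, V8, V12} = {V1, V2, V3, V4, V6, V8, V11, V12, V15}.

{V1, V2, V3, V4, V6, V8, V11, V12, V15}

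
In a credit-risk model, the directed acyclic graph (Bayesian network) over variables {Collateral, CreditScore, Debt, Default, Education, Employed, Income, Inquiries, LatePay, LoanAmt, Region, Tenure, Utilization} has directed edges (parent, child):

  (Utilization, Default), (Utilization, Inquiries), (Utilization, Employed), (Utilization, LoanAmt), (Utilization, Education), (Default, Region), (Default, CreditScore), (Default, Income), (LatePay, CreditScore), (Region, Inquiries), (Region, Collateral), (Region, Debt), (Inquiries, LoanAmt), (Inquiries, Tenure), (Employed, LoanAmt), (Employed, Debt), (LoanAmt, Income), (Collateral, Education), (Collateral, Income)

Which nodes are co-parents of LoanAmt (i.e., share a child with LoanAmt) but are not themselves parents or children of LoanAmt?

Children of LoanAmt: Income.
  Income's other parents are Collateral, Default.
Excluding nodes already adjacent to LoanAmt (Employed, Income, Inquiries, Utilization), the co-parent-only contribution is {Collateral, Default}.

{Collateral, Default}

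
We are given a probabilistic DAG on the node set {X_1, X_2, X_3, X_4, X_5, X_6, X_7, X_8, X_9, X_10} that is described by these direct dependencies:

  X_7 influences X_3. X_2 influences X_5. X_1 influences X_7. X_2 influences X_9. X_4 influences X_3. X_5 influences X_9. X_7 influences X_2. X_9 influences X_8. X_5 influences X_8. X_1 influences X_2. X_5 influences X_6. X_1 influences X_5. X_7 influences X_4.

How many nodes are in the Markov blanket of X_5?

5

The Markov blanket of a node is its parents, its children, and the other parents of its children.
Ch(X_5) = {X_6, X_8, X_9}.
Pa(X_5) = {X_1, X_2}.
Parents of each child, excluding X_5:
  X_9 also has parent X_2.
  X_6: no additional parents.
  parents(X_8) \ {X_5} = {X_9}.
MB(X_5) = {X_1, X_2, X_6, X_8, X_9}, which has 5 nodes.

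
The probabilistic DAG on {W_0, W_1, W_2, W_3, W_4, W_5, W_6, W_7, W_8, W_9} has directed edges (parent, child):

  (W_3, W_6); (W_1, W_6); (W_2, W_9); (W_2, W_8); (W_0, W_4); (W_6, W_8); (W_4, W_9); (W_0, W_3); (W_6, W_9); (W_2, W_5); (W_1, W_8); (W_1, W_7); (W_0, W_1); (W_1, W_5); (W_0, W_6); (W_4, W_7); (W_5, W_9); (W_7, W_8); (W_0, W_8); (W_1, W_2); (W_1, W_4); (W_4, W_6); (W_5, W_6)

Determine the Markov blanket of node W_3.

{W_0, W_1, W_4, W_5, W_6}

Recall MB(v) = parents ∪ children ∪ spouses, where spouses are the other parents of v's children.
W_3 has parent W_0.
Children of W_3: W_6.
Co-parents of W_3 (other parents of its children):
  parents(W_6) \ {W_3} = {W_0, W_1, W_4, W_5}.
Taking the union gives {W_0, W_1, W_4, W_5, W_6}.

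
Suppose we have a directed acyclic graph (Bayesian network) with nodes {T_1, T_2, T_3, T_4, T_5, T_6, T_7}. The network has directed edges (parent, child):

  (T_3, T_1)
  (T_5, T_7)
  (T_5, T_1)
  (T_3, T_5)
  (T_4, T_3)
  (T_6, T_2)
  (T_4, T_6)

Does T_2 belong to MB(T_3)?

No

Parents of T_3: T_4.
T_3 has children T_1, T_5.
Parents of each child, excluding T_3:
  T_5: —
  T_1: T_5
MB(T_3) = {T_1, T_4, T_5}; T_2 is not in this set.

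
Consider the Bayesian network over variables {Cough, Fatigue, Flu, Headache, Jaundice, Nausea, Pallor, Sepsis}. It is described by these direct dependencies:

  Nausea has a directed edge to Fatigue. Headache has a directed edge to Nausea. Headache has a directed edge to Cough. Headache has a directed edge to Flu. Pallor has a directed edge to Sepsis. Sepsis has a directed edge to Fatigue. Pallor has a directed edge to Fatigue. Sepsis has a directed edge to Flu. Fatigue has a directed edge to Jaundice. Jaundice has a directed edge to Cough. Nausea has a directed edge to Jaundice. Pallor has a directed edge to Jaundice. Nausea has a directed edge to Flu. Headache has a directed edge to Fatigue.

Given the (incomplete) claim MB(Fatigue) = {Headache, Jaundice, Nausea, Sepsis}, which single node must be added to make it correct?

Pallor

Recall MB(v) = parents ∪ children ∪ spouses, where spouses are the other parents of v's children.
Fatigue has parents Headache, Nausea, Pallor, Sepsis.
Ch(Fatigue) = {Jaundice}.
For each child, the remaining parents (spouses of Fatigue):
  Jaundice: Nausea, Pallor
MB(Fatigue) = {Headache, Jaundice, Nausea, Pallor, Sepsis}.
Comparing with the claimed set, Pallor is missing.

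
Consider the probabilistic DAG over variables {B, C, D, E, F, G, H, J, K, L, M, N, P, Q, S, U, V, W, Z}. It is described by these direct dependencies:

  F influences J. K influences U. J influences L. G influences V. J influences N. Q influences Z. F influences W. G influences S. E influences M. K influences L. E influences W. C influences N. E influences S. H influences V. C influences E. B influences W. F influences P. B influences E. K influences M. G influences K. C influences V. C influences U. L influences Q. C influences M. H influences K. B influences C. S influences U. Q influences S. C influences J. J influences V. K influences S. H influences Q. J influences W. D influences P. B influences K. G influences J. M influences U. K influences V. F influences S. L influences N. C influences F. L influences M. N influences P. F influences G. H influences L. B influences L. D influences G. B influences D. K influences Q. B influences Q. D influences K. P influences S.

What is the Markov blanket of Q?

{B, E, F, G, H, K, L, P, S, Z}

Q's parents: B, H, K, L.
Ch(Q) = {S, Z}.
Other parents of Q's children:
  S's other parents are E, F, G, K, P.
  Z has no other parent.
Taking the union gives {B, E, F, G, H, K, L, P, S, Z}.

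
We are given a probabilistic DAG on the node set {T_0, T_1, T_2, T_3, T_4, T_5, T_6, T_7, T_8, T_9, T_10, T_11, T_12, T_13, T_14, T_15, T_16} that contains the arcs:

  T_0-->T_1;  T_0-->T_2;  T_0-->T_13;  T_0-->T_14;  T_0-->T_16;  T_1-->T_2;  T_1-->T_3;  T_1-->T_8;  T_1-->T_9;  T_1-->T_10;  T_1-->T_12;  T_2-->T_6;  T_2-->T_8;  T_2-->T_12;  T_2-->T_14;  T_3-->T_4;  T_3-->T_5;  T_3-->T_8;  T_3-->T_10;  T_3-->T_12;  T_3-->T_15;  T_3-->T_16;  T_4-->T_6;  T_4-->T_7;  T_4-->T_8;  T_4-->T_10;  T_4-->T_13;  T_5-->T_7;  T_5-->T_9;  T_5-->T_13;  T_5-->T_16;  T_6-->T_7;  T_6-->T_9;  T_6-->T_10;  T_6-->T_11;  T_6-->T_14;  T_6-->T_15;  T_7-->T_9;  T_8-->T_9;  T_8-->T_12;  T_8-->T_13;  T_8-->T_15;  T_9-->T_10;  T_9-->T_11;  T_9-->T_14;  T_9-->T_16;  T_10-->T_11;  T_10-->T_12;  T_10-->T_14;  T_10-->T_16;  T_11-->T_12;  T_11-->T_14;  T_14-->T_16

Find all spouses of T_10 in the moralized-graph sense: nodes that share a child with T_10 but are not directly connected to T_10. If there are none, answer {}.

Children of T_10: T_11, T_12, T_14, T_16.
  T_11: T_6, T_9
  T_12: T_1, T_2, T_3, T_8, T_11
  T_14: T_0, T_2, T_6, T_9, T_11
  T_16: T_0, T_3, T_5, T_9, T_14
Excluding nodes already adjacent to T_10 (T_1, T_3, T_4, T_6, T_9, T_11, T_12, T_14, T_16), the co-parent-only contribution is {T_0, T_2, T_5, T_8}.

{T_0, T_2, T_5, T_8}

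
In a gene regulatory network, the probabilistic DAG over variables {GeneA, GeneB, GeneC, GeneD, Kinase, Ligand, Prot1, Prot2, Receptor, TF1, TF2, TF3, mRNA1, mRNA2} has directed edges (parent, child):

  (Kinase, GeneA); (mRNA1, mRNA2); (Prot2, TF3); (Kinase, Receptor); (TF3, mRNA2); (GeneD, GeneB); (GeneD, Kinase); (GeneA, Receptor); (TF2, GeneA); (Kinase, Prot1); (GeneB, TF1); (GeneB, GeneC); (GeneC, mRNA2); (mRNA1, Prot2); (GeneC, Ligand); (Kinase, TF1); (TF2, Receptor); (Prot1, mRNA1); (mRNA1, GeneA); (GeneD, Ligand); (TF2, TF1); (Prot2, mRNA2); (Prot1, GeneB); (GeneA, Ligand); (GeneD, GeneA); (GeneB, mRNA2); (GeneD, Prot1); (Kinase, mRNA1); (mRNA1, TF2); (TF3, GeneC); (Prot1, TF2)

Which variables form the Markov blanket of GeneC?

Ch(GeneC) = {Ligand, mRNA2}.
Pa(GeneC) = {GeneB, TF3}.
For each child, the remaining parents (spouses of GeneC):
  Ligand: GeneA, GeneD
  mRNA2: GeneB, Prot2, TF3, mRNA1
So the Markov blanket of GeneC is {GeneA, GeneB, GeneD, Ligand, Prot2, TF3, mRNA1, mRNA2}.

{GeneA, GeneB, GeneD, Ligand, Prot2, TF3, mRNA1, mRNA2}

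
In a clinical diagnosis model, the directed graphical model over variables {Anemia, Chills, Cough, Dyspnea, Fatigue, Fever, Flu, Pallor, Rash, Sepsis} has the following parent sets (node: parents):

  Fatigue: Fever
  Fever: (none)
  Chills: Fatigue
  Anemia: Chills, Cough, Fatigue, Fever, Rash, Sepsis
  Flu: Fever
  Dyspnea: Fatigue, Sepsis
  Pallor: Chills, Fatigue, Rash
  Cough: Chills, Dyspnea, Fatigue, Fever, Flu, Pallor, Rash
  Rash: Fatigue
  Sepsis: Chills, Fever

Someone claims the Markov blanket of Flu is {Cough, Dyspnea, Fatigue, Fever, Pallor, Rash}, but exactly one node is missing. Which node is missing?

A node's Markov blanket = Pa ∪ Ch ∪ (parents of Ch other than the node itself).
Pa(Flu) = {Fever}.
Ch(Flu) = {Cough}.
Other parents of Flu's children:
  Cough: Chills, Dyspnea, Fatigue, Fever, Pallor, Rash
MB(Flu) = {Chills, Cough, Dyspnea, Fatigue, Fever, Pallor, Rash}.
Comparing with the claimed set, Chills is missing.

Chills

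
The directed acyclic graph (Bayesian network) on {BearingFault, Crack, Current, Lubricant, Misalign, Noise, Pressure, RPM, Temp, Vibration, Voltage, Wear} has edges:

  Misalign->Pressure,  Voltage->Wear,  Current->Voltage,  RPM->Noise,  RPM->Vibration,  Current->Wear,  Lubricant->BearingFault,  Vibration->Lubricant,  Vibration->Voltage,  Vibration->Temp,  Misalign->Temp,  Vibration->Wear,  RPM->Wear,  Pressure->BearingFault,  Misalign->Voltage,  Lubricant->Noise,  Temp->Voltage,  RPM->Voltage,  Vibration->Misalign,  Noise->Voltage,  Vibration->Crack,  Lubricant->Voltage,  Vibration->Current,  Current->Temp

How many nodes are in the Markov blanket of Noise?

Noise has parents Lubricant, RPM.
Children of Noise: Voltage.
Other parents of Noise's children:
  parents(Voltage) \ {Noise} = {Current, Lubricant, Misalign, RPM, Temp, Vibration}.
MB(Noise) = {Current, Lubricant, Misalign, RPM, Temp, Vibration, Voltage}, which has 7 nodes.

7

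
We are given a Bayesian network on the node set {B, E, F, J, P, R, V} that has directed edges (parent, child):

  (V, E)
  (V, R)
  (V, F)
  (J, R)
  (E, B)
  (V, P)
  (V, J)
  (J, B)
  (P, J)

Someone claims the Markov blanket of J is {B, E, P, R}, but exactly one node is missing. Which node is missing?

V

A node's Markov blanket = Pa ∪ Ch ∪ (parents of Ch other than the node itself).
Children of J: B, R.
J has parents P, V.
Co-parents of J (other parents of its children):
  parents(B) \ {J} = {E}.
  parents(R) \ {J} = {V}.
MB(J) = {B, E, P, R, V}.
Comparing with the claimed set, V is missing.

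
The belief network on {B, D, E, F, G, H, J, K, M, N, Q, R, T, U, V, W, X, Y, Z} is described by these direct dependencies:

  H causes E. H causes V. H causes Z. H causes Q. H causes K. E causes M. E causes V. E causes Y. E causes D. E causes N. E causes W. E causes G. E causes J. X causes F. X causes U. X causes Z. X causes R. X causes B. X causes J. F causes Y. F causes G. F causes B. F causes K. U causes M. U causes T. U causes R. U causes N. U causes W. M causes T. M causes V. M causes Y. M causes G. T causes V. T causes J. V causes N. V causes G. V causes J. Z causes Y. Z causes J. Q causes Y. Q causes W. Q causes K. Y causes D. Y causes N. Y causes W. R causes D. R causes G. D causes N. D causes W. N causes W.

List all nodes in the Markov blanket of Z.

The Markov blanket of a node is its parents, its children, and the other parents of its children.
Z's children: J, Y.
Z has parents H, X.
Other parents of Z's children:
  parents(Y) \ {Z} = {E, F, M, Q}.
  J also has parents E, T, V, X.
So the Markov blanket of Z is {E, F, H, J, M, Q, T, V, X, Y}.

{E, F, H, J, M, Q, T, V, X, Y}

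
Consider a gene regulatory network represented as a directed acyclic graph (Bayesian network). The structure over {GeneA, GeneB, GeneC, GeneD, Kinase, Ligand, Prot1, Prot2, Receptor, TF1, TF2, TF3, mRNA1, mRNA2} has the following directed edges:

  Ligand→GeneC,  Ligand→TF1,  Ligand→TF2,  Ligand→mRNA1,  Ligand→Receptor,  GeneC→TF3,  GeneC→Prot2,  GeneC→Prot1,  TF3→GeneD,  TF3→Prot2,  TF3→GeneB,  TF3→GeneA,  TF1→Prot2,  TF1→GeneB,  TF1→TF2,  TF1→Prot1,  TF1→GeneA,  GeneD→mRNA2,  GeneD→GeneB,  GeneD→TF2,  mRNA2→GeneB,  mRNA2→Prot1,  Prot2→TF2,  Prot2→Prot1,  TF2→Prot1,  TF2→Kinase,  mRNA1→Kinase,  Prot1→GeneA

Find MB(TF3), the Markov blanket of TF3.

TF3 has parent GeneC.
Ch(TF3) = {GeneA, GeneB, GeneD, Prot2}.
Co-parents of TF3 (other parents of its children):
  GeneD: no additional parents.
  Prot2 also has parents GeneC, TF1.
  GeneB also has parents GeneD, TF1, mRNA2.
  parents(GeneA) \ {TF3} = {Prot1, TF1}.
Taking the union gives {GeneA, GeneB, GeneC, GeneD, Prot1, Prot2, TF1, mRNA2}.

{GeneA, GeneB, GeneC, GeneD, Prot1, Prot2, TF1, mRNA2}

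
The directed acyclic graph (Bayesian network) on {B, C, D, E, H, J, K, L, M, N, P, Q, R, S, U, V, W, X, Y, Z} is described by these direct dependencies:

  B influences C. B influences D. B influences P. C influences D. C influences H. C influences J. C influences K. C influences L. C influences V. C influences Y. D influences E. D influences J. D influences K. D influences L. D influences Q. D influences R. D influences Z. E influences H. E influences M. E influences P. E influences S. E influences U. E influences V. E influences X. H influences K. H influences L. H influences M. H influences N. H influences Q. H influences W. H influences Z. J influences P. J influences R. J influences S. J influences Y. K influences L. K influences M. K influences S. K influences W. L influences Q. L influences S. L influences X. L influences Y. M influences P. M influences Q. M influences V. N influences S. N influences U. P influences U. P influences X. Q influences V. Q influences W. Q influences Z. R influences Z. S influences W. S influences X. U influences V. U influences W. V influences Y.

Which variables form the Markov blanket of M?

By definition, MB(M) is built from M's parents, M's children, and the co-parents of M.
M has parents E, H, K.
Ch(M) = {P, Q, V}.
Co-parents of M (other parents of its children):
  P: B, E, J
  Q: D, H, L
  V: C, E, Q, U
MB(M) = {B, C, D, E, H, J, K, L, P, Q, U, V}.

{B, C, D, E, H, J, K, L, P, Q, U, V}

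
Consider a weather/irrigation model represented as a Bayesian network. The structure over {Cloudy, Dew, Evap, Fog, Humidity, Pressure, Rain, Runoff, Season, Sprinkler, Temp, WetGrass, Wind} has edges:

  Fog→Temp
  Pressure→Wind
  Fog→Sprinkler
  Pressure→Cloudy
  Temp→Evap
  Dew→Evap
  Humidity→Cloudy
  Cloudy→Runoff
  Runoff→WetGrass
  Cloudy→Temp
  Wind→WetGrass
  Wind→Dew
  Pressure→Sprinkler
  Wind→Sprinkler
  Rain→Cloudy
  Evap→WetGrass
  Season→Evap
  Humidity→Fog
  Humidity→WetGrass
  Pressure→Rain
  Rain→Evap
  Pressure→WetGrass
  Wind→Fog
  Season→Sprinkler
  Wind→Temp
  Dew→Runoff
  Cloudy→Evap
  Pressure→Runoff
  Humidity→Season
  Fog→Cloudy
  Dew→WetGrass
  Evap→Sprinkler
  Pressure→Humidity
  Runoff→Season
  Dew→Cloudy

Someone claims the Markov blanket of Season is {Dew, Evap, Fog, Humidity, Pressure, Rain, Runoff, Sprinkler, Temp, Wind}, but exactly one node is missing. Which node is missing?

By definition, MB(Season) is built from Season's parents, Season's children, and the co-parents of Season.
Season's parents: Humidity, Runoff.
Ch(Season) = {Evap, Sprinkler}.
Co-parents of Season (other parents of its children):
  parents(Evap) \ {Season} = {Cloudy, Dew, Rain, Temp}.
  Sprinkler also has parents Evap, Fog, Pressure, Wind.
MB(Season) = {Cloudy, Dew, Evap, Fog, Humidity, Pressure, Rain, Runoff, Sprinkler, Temp, Wind}.
Comparing with the claimed set, Cloudy is missing.

Cloudy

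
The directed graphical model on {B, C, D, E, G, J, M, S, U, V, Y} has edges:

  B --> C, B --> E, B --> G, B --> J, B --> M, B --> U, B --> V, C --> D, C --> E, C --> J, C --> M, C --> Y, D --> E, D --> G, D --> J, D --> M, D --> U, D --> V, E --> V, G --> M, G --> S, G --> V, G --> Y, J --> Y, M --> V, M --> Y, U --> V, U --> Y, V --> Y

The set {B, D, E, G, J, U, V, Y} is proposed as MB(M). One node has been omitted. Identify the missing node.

M has parents B, C, D, G.
Children of M: V, Y.
Co-parents of M (other parents of its children):
  parents(V) \ {M} = {B, D, E, G, U}.
  Y also has parents C, G, J, U, V.
MB(M) = {B, C, D, E, G, J, U, V, Y}.
Comparing with the claimed set, C is missing.

C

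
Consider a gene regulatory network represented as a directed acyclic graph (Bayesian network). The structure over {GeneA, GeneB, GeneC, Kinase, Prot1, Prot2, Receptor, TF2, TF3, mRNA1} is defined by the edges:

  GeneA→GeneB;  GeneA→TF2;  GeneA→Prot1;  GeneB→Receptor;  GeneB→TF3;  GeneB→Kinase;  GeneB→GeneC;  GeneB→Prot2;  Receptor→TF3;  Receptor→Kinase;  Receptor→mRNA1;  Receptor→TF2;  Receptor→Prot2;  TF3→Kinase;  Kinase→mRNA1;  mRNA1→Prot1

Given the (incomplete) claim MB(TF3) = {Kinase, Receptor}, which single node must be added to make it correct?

GeneB

The Markov blanket of a node is its parents, its children, and the other parents of its children.
TF3's children: Kinase.
TF3's parents: GeneB, Receptor.
Co-parents of TF3 (other parents of its children):
  Kinase: GeneB, Receptor
MB(TF3) = {GeneB, Kinase, Receptor}.
Comparing with the claimed set, GeneB is missing.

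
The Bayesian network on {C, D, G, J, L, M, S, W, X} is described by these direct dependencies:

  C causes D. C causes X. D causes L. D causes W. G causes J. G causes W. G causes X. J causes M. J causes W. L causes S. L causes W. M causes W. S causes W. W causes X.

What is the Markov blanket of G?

G's parents: none.
Children of G: J, W, X.
Co-parents of G (other parents of its children):
  J: no additional parents.
  W's other parents are D, J, L, M, S.
  X's other parents are C, W.
Union: {} ∪ {J, W, X} ∪ {C, D, J, L, M, S, W} = {C, D, J, L, M, S, W, X}.

{C, D, J, L, M, S, W, X}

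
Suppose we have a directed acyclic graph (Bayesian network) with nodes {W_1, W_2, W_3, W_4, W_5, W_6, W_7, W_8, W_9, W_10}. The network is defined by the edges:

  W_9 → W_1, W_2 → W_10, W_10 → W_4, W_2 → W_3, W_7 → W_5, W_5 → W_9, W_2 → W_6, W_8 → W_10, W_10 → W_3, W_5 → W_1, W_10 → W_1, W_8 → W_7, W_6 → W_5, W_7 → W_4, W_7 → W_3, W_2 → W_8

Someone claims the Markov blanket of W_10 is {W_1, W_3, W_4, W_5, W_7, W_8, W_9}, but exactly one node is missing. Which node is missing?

W_2

Pa(W_10) = {W_2, W_8}.
W_10 has children W_1, W_3, W_4.
Other parents of W_10's children:
  W_4: W_7
  W_3: W_2, W_7
  W_1: W_5, W_9
MB(W_10) = {W_1, W_2, W_3, W_4, W_5, W_7, W_8, W_9}.
Comparing with the claimed set, W_2 is missing.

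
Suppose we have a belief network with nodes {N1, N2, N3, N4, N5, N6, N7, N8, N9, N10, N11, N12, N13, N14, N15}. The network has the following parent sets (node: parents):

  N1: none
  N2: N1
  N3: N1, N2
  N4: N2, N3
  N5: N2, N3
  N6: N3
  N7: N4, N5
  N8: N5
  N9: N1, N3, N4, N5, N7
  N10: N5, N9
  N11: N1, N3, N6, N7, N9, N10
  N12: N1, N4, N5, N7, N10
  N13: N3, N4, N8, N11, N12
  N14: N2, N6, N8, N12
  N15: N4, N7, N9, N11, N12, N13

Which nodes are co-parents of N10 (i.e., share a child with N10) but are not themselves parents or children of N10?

Children of N10: N11, N12.
  N11 also has parents N1, N3, N6, N7, N9.
  parents(N12) \ {N10} = {N1, N4, N5, N7}.
Excluding nodes already adjacent to N10 (N5, N9, N11, N12), the co-parent-only contribution is {N1, N3, N4, N6, N7}.

{N1, N3, N4, N6, N7}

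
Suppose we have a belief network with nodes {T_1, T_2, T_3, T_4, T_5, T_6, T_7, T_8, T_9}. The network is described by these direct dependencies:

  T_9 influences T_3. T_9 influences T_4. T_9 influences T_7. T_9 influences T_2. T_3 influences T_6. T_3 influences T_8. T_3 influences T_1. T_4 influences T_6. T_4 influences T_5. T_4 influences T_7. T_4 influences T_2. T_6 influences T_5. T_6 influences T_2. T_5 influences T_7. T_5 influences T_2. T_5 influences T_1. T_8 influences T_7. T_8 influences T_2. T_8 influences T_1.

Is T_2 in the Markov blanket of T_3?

No

The Markov blanket of a node is its parents, its children, and the other parents of its children.
Parents of T_3: T_9.
Children of T_3: T_1, T_6, T_8.
Co-parents of T_3 (other parents of its children):
  parents(T_6) \ {T_3} = {T_4}.
  T_8 has no other parent.
  T_1's other parents are T_5, T_8.
MB(T_3) = {T_1, T_4, T_5, T_6, T_8, T_9}; T_2 is not in this set.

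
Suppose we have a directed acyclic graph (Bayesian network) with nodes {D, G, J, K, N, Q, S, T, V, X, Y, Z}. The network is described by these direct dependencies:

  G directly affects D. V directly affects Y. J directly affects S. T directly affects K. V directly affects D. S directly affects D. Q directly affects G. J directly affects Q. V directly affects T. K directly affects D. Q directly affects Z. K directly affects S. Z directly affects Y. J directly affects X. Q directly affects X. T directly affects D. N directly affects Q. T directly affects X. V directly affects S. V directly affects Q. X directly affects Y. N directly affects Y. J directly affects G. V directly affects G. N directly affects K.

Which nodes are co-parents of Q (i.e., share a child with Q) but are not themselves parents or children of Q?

Children of Q: G, X, Z.
  X's other parents are J, T.
  parents(G) \ {Q} = {J, V}.
  Z has no other parent.
Excluding nodes already adjacent to Q (G, J, N, V, X, Z), the co-parent-only contribution is {T}.

{T}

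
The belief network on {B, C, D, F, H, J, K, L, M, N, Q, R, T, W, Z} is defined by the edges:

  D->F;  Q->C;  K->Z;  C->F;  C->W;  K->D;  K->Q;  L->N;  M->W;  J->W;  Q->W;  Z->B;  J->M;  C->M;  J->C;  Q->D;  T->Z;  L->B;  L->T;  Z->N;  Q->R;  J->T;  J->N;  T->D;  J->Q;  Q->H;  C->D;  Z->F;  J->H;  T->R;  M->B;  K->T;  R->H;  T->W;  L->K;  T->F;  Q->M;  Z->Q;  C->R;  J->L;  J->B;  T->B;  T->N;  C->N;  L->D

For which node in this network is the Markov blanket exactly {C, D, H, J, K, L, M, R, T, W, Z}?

The target node must have every member of {C, D, H, J, K, L, M, R, T, W, Z} as a parent, child, or co-parent, and no others.
Parents of Q: J, K, Z; children: C, D, H, M, R, W; co-parents: C, J, K, L, M, R, T.
These exactly cover the given set, so the node is Q.

Q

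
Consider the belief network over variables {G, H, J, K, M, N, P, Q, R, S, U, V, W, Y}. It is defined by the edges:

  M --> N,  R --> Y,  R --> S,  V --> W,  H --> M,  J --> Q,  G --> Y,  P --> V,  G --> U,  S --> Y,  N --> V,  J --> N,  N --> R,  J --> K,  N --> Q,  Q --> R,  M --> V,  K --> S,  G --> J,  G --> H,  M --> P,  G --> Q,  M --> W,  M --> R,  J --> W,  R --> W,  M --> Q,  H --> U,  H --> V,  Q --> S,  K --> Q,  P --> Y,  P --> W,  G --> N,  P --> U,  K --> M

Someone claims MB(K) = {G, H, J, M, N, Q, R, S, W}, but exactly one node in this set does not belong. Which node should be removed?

W

By definition, MB(K) is built from K's parents, K's children, and the co-parents of K.
K's parents: J.
K's children: M, Q, S.
Other parents of K's children:
  M also has parent H.
  Q's other parents are G, J, M, N.
  parents(S) \ {K} = {Q, R}.
MB(K) = {G, H, J, M, N, Q, R, S}.
W is neither a parent, child, nor co-parent of K, so it does not belong.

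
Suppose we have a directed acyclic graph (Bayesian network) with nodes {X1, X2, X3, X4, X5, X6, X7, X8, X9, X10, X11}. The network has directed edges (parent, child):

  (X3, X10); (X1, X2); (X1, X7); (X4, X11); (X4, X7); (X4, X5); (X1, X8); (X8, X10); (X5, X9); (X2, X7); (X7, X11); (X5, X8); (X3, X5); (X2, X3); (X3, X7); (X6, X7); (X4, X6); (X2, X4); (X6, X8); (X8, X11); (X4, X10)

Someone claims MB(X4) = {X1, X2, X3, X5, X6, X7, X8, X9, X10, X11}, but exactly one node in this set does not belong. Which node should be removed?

X9

X4 has children X5, X6, X7, X10, X11.
Parents of X4: X2.
Other parents of X4's children:
  parents(X5) \ {X4} = {X3}.
  X6: no additional parents.
  X7 also has parents X1, X2, X3, X6.
  X10 also has parents X3, X8.
  parents(X11) \ {X4} = {X7, X8}.
MB(X4) = {X1, X2, X3, X5, X6, X7, X8, X10, X11}.
X9 is neither a parent, child, nor co-parent of X4, so it does not belong.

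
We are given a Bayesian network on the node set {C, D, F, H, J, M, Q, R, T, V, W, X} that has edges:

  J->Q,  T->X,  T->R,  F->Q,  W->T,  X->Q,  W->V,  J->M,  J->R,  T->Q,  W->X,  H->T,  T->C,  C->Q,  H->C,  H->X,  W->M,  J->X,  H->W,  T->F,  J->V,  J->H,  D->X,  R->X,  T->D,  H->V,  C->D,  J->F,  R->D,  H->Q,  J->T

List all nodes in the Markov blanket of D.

{C, H, J, R, T, W, X}

A node's Markov blanket = Pa ∪ Ch ∪ (parents of Ch other than the node itself).
Parents of D: C, R, T.
Children of D: X.
Other parents of D's children:
  X: H, J, R, T, W
Union: {C, R, T} ∪ {X} ∪ {H, J, R, T, W} = {C, H, J, R, T, W, X}.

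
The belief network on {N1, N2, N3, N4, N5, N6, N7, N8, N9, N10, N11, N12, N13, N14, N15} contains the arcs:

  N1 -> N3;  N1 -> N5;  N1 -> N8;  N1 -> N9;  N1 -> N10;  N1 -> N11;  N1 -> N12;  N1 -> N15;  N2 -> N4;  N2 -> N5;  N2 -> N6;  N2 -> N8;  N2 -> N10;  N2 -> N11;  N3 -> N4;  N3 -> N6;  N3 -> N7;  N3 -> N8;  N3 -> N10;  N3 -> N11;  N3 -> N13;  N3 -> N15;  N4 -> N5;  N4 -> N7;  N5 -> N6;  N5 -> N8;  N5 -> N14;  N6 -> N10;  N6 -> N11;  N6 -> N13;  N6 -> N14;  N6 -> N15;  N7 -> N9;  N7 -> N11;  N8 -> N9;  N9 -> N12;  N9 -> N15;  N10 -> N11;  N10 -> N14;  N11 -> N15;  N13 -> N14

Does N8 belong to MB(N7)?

N8 is a co-parent of N7: both are parents of N9.
So N8 ∈ MB(N7).

Yes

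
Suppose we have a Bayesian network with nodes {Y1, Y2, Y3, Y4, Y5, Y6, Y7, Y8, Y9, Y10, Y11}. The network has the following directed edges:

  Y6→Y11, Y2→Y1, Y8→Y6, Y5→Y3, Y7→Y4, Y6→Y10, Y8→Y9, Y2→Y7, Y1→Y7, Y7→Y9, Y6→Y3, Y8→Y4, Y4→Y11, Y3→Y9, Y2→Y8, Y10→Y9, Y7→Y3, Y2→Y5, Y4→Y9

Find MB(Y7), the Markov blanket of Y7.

A node's Markov blanket = Pa ∪ Ch ∪ (parents of Ch other than the node itself).
Y7 has parents Y1, Y2.
Y7's children: Y3, Y4, Y9.
Other parents of Y7's children:
  parents(Y4) \ {Y7} = {Y8}.
  Y3 also has parents Y5, Y6.
  Y9 also has parents Y3, Y4, Y8, Y10.
Taking the union gives {Y1, Y2, Y3, Y4, Y5, Y6, Y8, Y9, Y10}.

{Y1, Y2, Y3, Y4, Y5, Y6, Y8, Y9, Y10}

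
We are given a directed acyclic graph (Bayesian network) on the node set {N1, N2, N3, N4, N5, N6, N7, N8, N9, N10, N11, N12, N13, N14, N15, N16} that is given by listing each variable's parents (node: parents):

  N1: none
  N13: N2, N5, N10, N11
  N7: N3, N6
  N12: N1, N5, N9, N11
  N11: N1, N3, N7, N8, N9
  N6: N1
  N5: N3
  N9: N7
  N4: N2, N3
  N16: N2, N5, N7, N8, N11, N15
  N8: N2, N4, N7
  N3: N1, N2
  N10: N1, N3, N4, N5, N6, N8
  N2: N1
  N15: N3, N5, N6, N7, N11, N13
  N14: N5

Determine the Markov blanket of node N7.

{N1, N2, N3, N4, N5, N6, N8, N9, N11, N13, N15, N16}

The Markov blanket of a node is its parents, its children, and the other parents of its children.
Parents of N7: N3, N6.
Children of N7: N8, N9, N11, N15, N16.
Parents of each child, excluding N7:
  N8: N2, N4
  N9: —
  N11: N1, N3, N8, N9
  N15: N3, N5, N6, N11, N13
  N16: N2, N5, N8, N11, N15
MB(N7) = {N1, N2, N3, N4, N5, N6, N8, N9, N11, N13, N15, N16}.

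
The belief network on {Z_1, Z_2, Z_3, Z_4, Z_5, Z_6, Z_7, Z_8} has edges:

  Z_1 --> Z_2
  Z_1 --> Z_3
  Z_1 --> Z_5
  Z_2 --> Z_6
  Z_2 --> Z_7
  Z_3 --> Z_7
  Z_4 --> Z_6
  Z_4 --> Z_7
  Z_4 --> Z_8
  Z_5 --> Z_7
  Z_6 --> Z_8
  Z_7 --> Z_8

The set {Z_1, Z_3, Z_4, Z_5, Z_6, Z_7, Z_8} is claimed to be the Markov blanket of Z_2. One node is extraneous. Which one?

Z_8

By definition, MB(Z_2) is built from Z_2's parents, Z_2's children, and the co-parents of Z_2.
Z_2 has children Z_6, Z_7.
Parents of Z_2: Z_1.
For each child, the remaining parents (spouses of Z_2):
  Z_6 also has parent Z_4.
  parents(Z_7) \ {Z_2} = {Z_3, Z_4, Z_5}.
MB(Z_2) = {Z_1, Z_3, Z_4, Z_5, Z_6, Z_7}.
Z_8 is neither a parent, child, nor co-parent of Z_2, so it does not belong.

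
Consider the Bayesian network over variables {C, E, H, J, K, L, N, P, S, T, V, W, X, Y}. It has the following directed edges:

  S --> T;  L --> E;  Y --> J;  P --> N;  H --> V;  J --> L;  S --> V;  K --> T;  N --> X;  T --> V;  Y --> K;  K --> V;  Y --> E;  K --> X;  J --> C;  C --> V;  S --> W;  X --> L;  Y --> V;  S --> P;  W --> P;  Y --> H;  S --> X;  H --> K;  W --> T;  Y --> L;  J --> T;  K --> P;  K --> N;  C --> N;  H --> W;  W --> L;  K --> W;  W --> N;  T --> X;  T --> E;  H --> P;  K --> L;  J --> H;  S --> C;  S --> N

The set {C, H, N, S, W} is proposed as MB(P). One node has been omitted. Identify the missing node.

Recall MB(v) = parents ∪ children ∪ spouses, where spouses are the other parents of v's children.
P has parents H, K, S, W.
P has child N.
Co-parents of P (other parents of its children):
  parents(N) \ {P} = {C, K, S, W}.
MB(P) = {C, H, K, N, S, W}.
Comparing with the claimed set, K is missing.

K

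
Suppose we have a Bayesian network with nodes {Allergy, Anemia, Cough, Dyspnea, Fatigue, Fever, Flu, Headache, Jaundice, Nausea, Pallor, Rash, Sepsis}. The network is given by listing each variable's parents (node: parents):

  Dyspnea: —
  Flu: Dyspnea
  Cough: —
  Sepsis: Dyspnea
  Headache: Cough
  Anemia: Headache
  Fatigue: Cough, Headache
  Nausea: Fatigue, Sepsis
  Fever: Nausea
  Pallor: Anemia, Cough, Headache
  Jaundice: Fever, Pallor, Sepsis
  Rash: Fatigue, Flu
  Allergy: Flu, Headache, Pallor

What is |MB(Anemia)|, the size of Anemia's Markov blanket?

3

Anemia has parent Headache.
Children of Anemia: Pallor.
Other parents of Anemia's children:
  Pallor: Cough, Headache
MB(Anemia) = {Cough, Headache, Pallor}, which has 3 nodes.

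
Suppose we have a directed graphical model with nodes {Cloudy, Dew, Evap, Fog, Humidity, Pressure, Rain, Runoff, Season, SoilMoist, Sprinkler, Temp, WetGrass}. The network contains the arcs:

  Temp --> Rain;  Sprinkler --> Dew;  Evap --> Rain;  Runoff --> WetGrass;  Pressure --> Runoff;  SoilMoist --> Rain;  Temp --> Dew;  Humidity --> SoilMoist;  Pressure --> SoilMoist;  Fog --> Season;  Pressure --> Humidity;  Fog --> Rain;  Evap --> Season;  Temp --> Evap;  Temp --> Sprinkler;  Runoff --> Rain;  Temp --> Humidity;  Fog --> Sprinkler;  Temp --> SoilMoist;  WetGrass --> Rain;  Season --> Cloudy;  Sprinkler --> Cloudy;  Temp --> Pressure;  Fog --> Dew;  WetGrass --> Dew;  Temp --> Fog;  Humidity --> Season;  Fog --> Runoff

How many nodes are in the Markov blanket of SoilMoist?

SoilMoist has child Rain.
SoilMoist has parents Humidity, Pressure, Temp.
Co-parents of SoilMoist (other parents of its children):
  parents(Rain) \ {SoilMoist} = {Evap, Fog, Runoff, Temp, WetGrass}.
MB(SoilMoist) = {Evap, Fog, Humidity, Pressure, Rain, Runoff, Temp, WetGrass}, which has 8 nodes.

8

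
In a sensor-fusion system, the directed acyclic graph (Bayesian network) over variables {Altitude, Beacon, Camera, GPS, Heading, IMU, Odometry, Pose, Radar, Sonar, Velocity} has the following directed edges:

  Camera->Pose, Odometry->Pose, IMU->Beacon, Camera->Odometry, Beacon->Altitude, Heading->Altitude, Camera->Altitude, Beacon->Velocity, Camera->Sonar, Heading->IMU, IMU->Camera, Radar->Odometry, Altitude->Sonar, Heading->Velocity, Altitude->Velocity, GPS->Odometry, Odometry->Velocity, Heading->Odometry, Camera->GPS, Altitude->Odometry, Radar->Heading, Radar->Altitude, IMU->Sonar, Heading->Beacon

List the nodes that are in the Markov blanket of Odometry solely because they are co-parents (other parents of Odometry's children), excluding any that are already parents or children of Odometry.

{Beacon}

Children of Odometry: Pose, Velocity.
  parents(Velocity) \ {Odometry} = {Altitude, Beacon, Heading}.
  Pose's other parent is Camera.
Excluding nodes already adjacent to Odometry (Altitude, Camera, GPS, Heading, Pose, Radar, Velocity), the co-parent-only contribution is {Beacon}.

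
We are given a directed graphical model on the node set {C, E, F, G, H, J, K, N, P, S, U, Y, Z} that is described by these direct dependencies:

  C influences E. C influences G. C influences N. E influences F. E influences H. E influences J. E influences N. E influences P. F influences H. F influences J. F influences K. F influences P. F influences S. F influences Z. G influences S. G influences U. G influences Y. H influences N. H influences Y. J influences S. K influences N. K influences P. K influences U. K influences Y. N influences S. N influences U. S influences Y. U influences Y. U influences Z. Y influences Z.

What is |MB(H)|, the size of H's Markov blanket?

H's parents: E, F.
H's children: N, Y.
For each child, the remaining parents (spouses of H):
  parents(N) \ {H} = {C, E, K}.
  Y also has parents G, K, S, U.
MB(H) = {C, E, F, G, K, N, S, U, Y}, which has 9 nodes.

9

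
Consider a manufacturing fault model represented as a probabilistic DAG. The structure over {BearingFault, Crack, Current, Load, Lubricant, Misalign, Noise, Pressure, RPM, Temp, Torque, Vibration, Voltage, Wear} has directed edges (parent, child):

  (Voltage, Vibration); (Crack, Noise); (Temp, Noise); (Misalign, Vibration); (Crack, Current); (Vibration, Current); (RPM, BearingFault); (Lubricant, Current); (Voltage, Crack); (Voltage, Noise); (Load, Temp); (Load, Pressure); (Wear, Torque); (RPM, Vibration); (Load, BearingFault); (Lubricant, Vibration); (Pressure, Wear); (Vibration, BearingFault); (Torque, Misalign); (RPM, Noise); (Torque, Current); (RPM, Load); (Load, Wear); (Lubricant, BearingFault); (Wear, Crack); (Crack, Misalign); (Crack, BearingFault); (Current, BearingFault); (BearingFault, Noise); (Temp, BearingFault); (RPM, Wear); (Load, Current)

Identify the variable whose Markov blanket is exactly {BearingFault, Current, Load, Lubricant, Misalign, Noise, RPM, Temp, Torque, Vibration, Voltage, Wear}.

Crack

The target node must have every member of {BearingFault, Current, Load, Lubricant, Misalign, Noise, RPM, Temp, Torque, Vibration, Voltage, Wear} as a parent, child, or co-parent, and no others.
Parents of Crack: Voltage, Wear; children: BearingFault, Current, Misalign, Noise; co-parents: BearingFault, Current, Load, Lubricant, RPM, Temp, Torque, Vibration, Voltage.
These exactly cover the given set, so the node is Crack.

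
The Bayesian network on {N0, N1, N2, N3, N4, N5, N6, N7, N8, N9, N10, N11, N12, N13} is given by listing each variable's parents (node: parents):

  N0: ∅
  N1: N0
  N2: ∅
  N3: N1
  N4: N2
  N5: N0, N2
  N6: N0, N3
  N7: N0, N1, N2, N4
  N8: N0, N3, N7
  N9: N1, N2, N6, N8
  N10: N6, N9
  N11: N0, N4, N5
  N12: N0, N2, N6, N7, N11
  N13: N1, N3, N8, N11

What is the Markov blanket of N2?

{N0, N1, N4, N5, N6, N7, N8, N9, N11, N12}

N2's children: N4, N5, N7, N9, N12.
N2 has no parents.
Co-parents of N2 (other parents of its children):
  N4: —
  N5: N0
  N7: N0, N1, N4
  N9: N1, N6, N8
  N12: N0, N6, N7, N11
Taking the union gives {N0, N1, N4, N5, N6, N7, N8, N9, N11, N12}.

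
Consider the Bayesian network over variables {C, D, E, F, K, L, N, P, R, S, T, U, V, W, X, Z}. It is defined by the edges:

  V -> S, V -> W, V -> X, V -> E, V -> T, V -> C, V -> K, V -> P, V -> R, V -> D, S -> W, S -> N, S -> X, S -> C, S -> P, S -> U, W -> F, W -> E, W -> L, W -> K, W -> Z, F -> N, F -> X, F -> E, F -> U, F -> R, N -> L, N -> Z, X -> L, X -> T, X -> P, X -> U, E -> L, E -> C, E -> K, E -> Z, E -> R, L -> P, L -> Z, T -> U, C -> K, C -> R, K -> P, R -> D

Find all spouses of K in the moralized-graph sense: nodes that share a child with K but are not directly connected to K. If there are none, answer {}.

{L, S, X}

Children of K: P.
  P: L, S, V, X
Excluding nodes already adjacent to K (C, E, P, V, W), the co-parent-only contribution is {L, S, X}.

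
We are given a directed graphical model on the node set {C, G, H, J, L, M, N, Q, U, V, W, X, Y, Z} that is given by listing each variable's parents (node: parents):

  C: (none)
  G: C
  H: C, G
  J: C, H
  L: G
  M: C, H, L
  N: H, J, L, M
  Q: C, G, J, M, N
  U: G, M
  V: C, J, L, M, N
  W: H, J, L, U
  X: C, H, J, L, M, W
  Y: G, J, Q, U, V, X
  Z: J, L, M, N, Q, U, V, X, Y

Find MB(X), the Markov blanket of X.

{C, G, H, J, L, M, N, Q, U, V, W, Y, Z}

The Markov blanket of a node is its parents, its children, and the other parents of its children.
Children of X: Y, Z.
Pa(X) = {C, H, J, L, M, W}.
Co-parents of X (other parents of its children):
  Y's other parents are G, J, Q, U, V.
  Z also has parents J, L, M, N, Q, U, V, Y.
MB(X) = {C, G, H, J, L, M, N, Q, U, V, W, Y, Z}.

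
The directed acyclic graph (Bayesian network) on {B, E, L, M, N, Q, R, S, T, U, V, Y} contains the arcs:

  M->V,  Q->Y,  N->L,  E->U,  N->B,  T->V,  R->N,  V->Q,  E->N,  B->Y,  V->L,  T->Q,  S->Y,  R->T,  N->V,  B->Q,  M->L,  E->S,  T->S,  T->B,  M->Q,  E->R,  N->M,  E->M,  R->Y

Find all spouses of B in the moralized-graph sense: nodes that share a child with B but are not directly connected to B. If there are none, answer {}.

Children of B: Q, Y.
  Q: M, T, V
  Y: Q, R, S
Excluding nodes already adjacent to B (N, Q, T, Y), the co-parent-only contribution is {M, R, S, V}.

{M, R, S, V}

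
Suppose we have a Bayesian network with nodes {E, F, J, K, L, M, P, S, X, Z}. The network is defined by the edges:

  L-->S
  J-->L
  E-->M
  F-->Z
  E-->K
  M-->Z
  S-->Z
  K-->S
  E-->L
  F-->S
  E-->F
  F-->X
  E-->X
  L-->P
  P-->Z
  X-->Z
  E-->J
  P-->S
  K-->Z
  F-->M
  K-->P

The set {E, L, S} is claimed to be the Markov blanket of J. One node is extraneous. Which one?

By definition, MB(J) is built from J's parents, J's children, and the co-parents of J.
J's parents: E.
Ch(J) = {L}.
Co-parents of J (other parents of its children):
  L also has parent E.
MB(J) = {E, L}.
S is neither a parent, child, nor co-parent of J, so it does not belong.

S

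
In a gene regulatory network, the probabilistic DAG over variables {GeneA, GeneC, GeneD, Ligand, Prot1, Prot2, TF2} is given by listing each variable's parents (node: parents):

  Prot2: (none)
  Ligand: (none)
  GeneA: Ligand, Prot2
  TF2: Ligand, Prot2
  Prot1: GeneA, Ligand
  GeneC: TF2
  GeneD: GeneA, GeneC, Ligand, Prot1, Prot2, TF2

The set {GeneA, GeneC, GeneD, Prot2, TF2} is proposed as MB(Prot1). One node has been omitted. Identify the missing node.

Prot1's children: GeneD.
Prot1 has parents GeneA, Ligand.
For each child, the remaining parents (spouses of Prot1):
  GeneD: GeneA, GeneC, Ligand, Prot2, TF2
MB(Prot1) = {GeneA, GeneC, GeneD, Ligand, Prot2, TF2}.
Comparing with the claimed set, Ligand is missing.

Ligand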